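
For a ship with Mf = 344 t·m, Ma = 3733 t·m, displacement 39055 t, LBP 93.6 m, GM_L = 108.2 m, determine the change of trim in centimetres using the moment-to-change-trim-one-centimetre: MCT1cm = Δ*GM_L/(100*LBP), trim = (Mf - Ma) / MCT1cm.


Formula: net trimming moment = Mf - Ma; MCT1cm = Δ*GM_L/(100*LBP); trim = net moment / MCT1cm
Step 1 — net trimming moment = 344 - 3733 = -3389 t·m
Step 2 — MCT1cm = 39055 * 108.2 / (100 * 93.6) = 451.4691 t·m/cm
Step 3 — trim = -3389 / 451.4691 ≈ -7.5066 cm (5 s.f.)

-7.5066 cm


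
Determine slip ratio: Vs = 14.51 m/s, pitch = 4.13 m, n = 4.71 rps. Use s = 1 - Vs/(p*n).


Formula: s = 1 - Vs / (p * n)
Step 1 — p * n = 4.13 * 4.71 = 19.4523
Step 2 — Vs / (p*n) = 14.51 / 19.4523 = 0.745927 (6 d.p.)
Step 3 — s = 1 - 0.745927 = 0.254073

0.254073


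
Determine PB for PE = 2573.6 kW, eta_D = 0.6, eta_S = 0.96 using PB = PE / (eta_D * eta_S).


Formula: PB = PE / (eta_D * eta_S)
Step 1 — combined efficiency = eta_D * eta_S = 0.6 * 0.96 = 0.576
Step 2 — PB = 2573.6 / 0.576 ≈ 4468.1 kW (5 s.f.)

4468.1 kW


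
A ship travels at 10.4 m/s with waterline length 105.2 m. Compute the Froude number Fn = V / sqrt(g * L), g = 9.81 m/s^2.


Formula: Fn = V / sqrt(g * L)
Step 1 — g * L = 9.81 * 105.2 = 1032.012
Step 2 — sqrt(g * L) = sqrt(1032.012) = 32.124944
Step 3 — Fn = 10.4 / 32.124944 ≈ 0.32374 (5 s.f.)

0.32374


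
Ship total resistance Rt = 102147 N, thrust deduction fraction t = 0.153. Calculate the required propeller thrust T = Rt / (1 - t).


Formula: T = Rt / (1 - t)
Step 1 — (1 - t) = 1 - 0.153 = 0.847
Step 2 — T = 102147 / 0.847 ≈ 120600 N (5 s.f.)

120600 N


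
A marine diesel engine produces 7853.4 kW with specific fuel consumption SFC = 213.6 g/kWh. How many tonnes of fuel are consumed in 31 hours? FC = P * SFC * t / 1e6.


Formula: FC (tonnes) = P * SFC * t / 1,000,000
Step 1 — P * SFC * t = 7853.4 * 213.6 * 31 = 52002073.44 g
Step 2 — FC (tonnes) = 52002073.44 / 1,000,000 ≈ 52.002 tonnes (5 s.f.)

52.002 tonnes


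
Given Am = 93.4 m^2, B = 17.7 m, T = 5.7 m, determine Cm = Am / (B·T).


Formula: Cm = Am / (B * T)
Step 1 — B * T = 17.7 * 5.7 = 100.89 m^2
Step 2 — Cm = 93.4 / 100.89 ≈ 0.92576 (5 s.f.)

0.92576


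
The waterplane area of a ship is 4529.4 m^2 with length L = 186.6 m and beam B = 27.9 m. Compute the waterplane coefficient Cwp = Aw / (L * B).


Formula: Cwp = Aw / (L * B)
Step 1 — L * B = 186.6 * 27.9 = 5206.14 m^2
Step 2 — Cwp = 4529.4 / 5206.14 ≈ 0.87001 (5 s.f.)

0.87001


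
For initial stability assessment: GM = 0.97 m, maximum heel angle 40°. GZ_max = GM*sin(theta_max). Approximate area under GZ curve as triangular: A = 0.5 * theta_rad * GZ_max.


Formula: GZ_max = GM * sin(theta); Area = 0.5 * theta_rad * GZ_max
Step 1 — GZ_max = 0.97 * sin(40°) = 0.97 * 0.642788 = 0.623504 m
Step 2 — theta_rad = 40 * pi/180 = 0.698132 rad
Step 3 — Area = 0.5 * 0.698132 * 0.623504 ≈ 0.21764 m·rad (5 s.f.)

0.21764 m·rad


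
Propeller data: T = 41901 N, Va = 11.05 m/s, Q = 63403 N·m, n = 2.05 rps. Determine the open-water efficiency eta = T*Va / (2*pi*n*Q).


Formula: eta = T * Va / (2 * pi * n * Q)
Step 1 — numerator = T * Va = 41901 * 11.05 = 463006.05
Step 2 — 2 * pi * n = 2 * pi * 2.05 = 12.88053
Step 3 — denominator = 12.88053 * 63403 = 816664.24
Step 4 — eta = 463006.05 / 816664.24 ≈ 0.56695 (5 s.f.)

0.56695


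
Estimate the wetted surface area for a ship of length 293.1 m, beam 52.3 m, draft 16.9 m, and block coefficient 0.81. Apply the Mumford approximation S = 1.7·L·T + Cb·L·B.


Formula: S = 1.7*L*T + V/T with V = Cb*L*B*T, i.e. S = L * (1.7*T + Cb*B)
Step 1 — 1.7*T = 1.7 * 16.9 = 28.73 m
Step 2 — Cb*B = 0.81 * 52.3 = 42.363 m
Step 3 — 1.7*T + Cb*B = 28.73 + 42.363 = 71.093 m
Step 4 — S = 293.1 * 71.093 ≈ 20837 m^2 (5 s.f.)

20837 m^2


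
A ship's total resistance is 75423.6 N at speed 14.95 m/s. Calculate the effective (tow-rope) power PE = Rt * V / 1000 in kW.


Formula: PE = Rt * V / 1000 (kW)
Step 1 — PE (W) = 75423.6 * 14.95 = 1127582.82 W
Step 2 — PE (kW) = 1127582.82 / 1000 ≈ 1127.6 kW (5 s.f.)

1127.6 kW


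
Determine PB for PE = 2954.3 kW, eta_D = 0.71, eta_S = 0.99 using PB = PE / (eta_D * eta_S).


Formula: PB = PE / (eta_D * eta_S)
Step 1 — combined efficiency = eta_D * eta_S = 0.71 * 0.99 = 0.7029
Step 2 — PB = 2954.3 / 0.7029 ≈ 4203.0 kW (5 s.f.)

4203.0 kW


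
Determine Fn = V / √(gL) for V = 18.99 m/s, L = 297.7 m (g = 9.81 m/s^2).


Formula: Fn = V / sqrt(g * L)
Step 1 — g * L = 9.81 * 297.7 = 2920.437
Step 2 — sqrt(g * L) = sqrt(2920.437) = 54.041068
Step 3 — Fn = 18.99 / 54.041068 ≈ 0.35140 (5 s.f.)

0.35140


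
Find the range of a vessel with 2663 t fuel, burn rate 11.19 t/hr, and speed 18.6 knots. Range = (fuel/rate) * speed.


Formula: endurance = fuel / rate; range = endurance * speed
Step 1 — endurance = 2663 / 11.19 = 237.9803 hours
Step 2 — range = 237.9803 * 18.6 ≈ 4426.4 nautical miles (5 s.f.)

4426.4 NM


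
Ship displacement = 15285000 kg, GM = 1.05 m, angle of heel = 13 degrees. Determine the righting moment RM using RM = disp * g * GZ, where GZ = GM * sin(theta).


Formula: GZ = GM * sin(theta); RM = disp * g * GZ
Step 1 — GZ = 1.05 * sin(13°) = 1.05 * 0.224951 = 0.236199 m
Step 2 — RM = 15285000 * 9.81 * 0.236199 ≈ 35417000 N·m (5 s.f.)

35417000 N·m


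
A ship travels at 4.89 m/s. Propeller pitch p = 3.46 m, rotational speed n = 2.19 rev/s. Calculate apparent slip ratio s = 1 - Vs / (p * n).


Formula: s = 1 - Vs / (p * n)
Step 1 — p * n = 3.46 * 2.19 = 7.5774
Step 2 — Vs / (p*n) = 4.89 / 7.5774 = 0.64534 (6 d.p.)
Step 3 — s = 1 - 0.64534 = 0.35466

0.35466


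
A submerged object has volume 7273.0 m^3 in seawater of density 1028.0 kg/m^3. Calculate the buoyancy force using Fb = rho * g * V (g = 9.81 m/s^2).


Formula: Fb = rho * g * V
Substituting: Fb = 1028.0 * 9.81 * 7273.0
Intermediate: 1028.0 * 9.81 = 10084.68
Result: Fb = 10084.68 * 7273.0 ≈ 73346000 N (5 s.f.)

73346000 N


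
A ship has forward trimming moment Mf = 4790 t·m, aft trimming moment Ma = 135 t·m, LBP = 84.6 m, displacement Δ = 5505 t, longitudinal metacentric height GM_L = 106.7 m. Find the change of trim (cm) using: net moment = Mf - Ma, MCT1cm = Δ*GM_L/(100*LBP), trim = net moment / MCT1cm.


Formula: net trimming moment = Mf - Ma; MCT1cm = Δ*GM_L/(100*LBP); trim = net moment / MCT1cm
Step 1 — net trimming moment = 4790 - 135 = 4655 t·m
Step 2 — MCT1cm = 5505 * 106.7 / (100 * 84.6) = 69.4307 t·m/cm
Step 3 — trim = 4655 / 69.4307 ≈ 67.045 cm (5 s.f.)

67.045 cm


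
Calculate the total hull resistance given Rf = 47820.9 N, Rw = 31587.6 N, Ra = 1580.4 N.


Formula: Rt = Rf + Rw + Ra
Substituting: Rt = 47820.9 + 31587.6 + 1580.4
Result: Rt = 80988.9 N

80988.9 N


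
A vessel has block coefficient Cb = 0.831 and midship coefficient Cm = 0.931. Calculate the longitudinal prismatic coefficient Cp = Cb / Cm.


Formula: Cp = Cb / Cm
Substituting: Cp = 0.831 / 0.931
Result: Cp ≈ 0.89259 (5 s.f.)

0.89259


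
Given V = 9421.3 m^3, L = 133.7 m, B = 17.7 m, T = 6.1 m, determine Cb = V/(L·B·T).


Formula: Cb = V / (L * B * T)
Step 1 — L * B * T = 133.7 * 17.7 * 6.1 = 14435.589 m^3
Step 2 — Cb = 9421.3 / 14435.589 ≈ 0.65264 (5 s.f.)

0.65264


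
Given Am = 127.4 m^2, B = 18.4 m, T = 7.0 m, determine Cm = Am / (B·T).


Formula: Cm = Am / (B * T)
Step 1 — B * T = 18.4 * 7.0 = 128.8 m^2
Step 2 — Cm = 127.4 / 128.8 ≈ 0.98913 (5 s.f.)

0.98913


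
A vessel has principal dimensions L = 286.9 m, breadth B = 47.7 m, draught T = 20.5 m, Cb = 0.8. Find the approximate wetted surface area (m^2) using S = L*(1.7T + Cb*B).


Formula: S = 1.7*L*T + V/T with V = Cb*L*B*T, i.e. S = L * (1.7*T + Cb*B)
Step 1 — 1.7*T = 1.7 * 20.5 = 34.85 m
Step 2 — Cb*B = 0.8 * 47.7 = 38.16 m
Step 3 — 1.7*T + Cb*B = 34.85 + 38.16 = 73.01 m
Step 4 — S = 286.9 * 73.01 ≈ 20947 m^2 (5 s.f.)

20947 m^2


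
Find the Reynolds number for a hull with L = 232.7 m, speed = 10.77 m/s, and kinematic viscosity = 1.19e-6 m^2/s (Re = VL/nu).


Formula: Re = V * L / nu
Step 1 — V * L = 10.77 * 232.7 = 2506.179 m^2/s
Step 2 — Re = 2506.179 / 1.19e-6 = 2.11e+09

2.11e+09


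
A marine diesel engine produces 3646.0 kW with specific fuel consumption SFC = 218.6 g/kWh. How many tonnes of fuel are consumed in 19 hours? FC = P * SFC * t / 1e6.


Formula: FC (tonnes) = P * SFC * t / 1,000,000
Step 1 — P * SFC * t = 3646.0 * 218.6 * 19 = 15143296.4 g
Step 2 — FC (tonnes) = 15143296.4 / 1,000,000 ≈ 15.143 tonnes (5 s.f.)

15.143 tonnes


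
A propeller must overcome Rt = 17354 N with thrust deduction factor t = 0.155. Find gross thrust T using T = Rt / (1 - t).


Formula: T = Rt / (1 - t)
Step 1 — (1 - t) = 1 - 0.155 = 0.845
Step 2 — T = 17354 / 0.845 ≈ 20537 N (5 s.f.)

20537 N


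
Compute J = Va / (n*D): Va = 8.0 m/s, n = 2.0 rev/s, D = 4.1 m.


Formula: J = Va / (n * D)
Step 1 — n * D = 2.0 * 4.1 = 8.2
Step 2 — J = 8.0 / 8.2 ≈ 0.97561 (5 s.f.)

0.97561


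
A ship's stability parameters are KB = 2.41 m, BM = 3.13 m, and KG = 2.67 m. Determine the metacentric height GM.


Formula: GM = KB + BM - KG
Step 1 — KM = KB + BM = 2.41 + 3.13 = 5.54 m
Step 2 — GM = KM - KG = 5.54 - 2.67 = 2.87 m

2.87 m


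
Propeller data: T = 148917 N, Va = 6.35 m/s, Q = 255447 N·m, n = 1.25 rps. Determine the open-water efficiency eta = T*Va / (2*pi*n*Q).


Formula: eta = T * Va / (2 * pi * n * Q)
Step 1 — numerator = T * Va = 148917 * 6.35 = 945622.95
Step 2 — 2 * pi * n = 2 * pi * 1.25 = 7.853982
Step 3 — denominator = 7.853982 * 255447 = 2006276.14
Step 4 — eta = 945622.95 / 2006276.14 ≈ 0.47133 (5 s.f.)

0.47133


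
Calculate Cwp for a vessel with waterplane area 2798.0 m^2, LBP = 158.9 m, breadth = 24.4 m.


Formula: Cwp = Aw / (L * B)
Step 1 — L * B = 158.9 * 24.4 = 3877.16 m^2
Step 2 — Cwp = 2798.0 / 3877.16 ≈ 0.72166 (5 s.f.)

0.72166


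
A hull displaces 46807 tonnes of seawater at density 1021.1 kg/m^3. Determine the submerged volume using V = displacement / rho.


Formula: V = mass / rho
Step 1 — convert tonnes to kg: 46807 t * 1000 = 46807000 kg
Step 2 — V = 46807000 / 1021.1 ≈ 45840 m^3 (5 s.f.)

45840 m^3


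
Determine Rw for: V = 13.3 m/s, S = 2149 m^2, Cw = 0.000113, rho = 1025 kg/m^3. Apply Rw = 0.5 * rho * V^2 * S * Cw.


Formula: Rw = 0.5 * rho * V^2 * S * Cw
Step 1 — V^2 = 13.3^2 = 176.89
Step 2 — 0.5 * rho * V^2 = 0.5 * 1025 * 176.89 = 90656.125
Step 3 — Rw = 90656.125 * 2149 * 0.000113 ≈ 22015 N (5 s.f.)

22015 N


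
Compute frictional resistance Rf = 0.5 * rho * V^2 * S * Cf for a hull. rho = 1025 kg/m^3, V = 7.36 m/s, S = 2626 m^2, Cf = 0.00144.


Formula: Rf = 0.5 * rho * V^2 * S * Cf
Step 1 — V^2 = 7.36^2 = 54.1696
Step 2 — 0.5 * rho * V^2 = 0.5 * 1025 * 54.1696 = 27761.92
Step 3 — Rf = 27761.92 * 2626 * 0.00144 ≈ 104980 N (5 s.f.)

104980 N


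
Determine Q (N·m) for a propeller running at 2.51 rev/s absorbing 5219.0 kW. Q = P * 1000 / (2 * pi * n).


Formula: Q = P_W / (2 * pi * n)
Step 1 — P_W = 5219.0 kW * 1000 = 5219000.0 W
Step 2 — 2 * pi * n = 2 * pi * 2.51 = 15.770795
Step 3 — Q = 5219000.0 / 15.770795 ≈ 330930 N·m (5 s.f.)

330930 N·m


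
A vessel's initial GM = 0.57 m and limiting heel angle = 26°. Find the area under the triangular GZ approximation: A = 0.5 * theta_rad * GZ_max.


Formula: GZ_max = GM * sin(theta); Area = 0.5 * theta_rad * GZ_max
Step 1 — GZ_max = 0.57 * sin(26°) = 0.57 * 0.438371 = 0.249871 m
Step 2 — theta_rad = 26 * pi/180 = 0.453786 rad
Step 3 — Area = 0.5 * 0.453786 * 0.249871 ≈ 0.056694 m·rad (5 s.f.)

0.056694 m·rad


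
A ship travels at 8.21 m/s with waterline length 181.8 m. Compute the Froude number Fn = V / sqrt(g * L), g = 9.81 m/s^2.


Formula: Fn = V / sqrt(g * L)
Step 1 — g * L = 9.81 * 181.8 = 1783.458
Step 2 — sqrt(g * L) = sqrt(1783.458) = 42.231008
Step 3 — Fn = 8.21 / 42.231008 ≈ 0.19441 (5 s.f.)

0.19441


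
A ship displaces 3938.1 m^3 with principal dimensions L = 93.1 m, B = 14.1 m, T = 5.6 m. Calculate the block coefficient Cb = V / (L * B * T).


Formula: Cb = V / (L * B * T)
Step 1 — L * B * T = 93.1 * 14.1 * 5.6 = 7351.176 m^3
Step 2 — Cb = 3938.1 / 7351.176 ≈ 0.53571 (5 s.f.)

0.53571


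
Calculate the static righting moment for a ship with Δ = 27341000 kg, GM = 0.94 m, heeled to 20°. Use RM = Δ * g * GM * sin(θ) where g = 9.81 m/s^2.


Formula: GZ = GM * sin(theta); RM = disp * g * GZ
Step 1 — GZ = 0.94 * sin(20°) = 0.94 * 0.34202 = 0.321499 m
Step 2 — RM = 27341000 * 9.81 * 0.321499 ≈ 86231000 N·m (5 s.f.)

86231000 N·m


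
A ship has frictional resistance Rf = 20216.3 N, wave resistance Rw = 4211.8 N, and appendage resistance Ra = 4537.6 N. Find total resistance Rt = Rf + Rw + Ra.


Formula: Rt = Rf + Rw + Ra
Substituting: Rt = 20216.3 + 4211.8 + 4537.6
Result: Rt = 28965.7 N

28965.7 N


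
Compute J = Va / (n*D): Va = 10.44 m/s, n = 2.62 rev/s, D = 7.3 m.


Formula: J = Va / (n * D)
Step 1 — n * D = 2.62 * 7.3 = 19.126
Step 2 — J = 10.44 / 19.126 ≈ 0.54585 (5 s.f.)

0.54585


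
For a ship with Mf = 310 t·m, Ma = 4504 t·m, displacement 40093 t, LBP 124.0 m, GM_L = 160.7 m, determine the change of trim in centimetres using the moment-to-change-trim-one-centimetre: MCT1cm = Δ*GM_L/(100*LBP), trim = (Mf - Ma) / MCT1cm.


Formula: net trimming moment = Mf - Ma; MCT1cm = Δ*GM_L/(100*LBP); trim = net moment / MCT1cm
Step 1 — net trimming moment = 310 - 4504 = -4194 t·m
Step 2 — MCT1cm = 40093 * 160.7 / (100 * 124.0) = 519.5923 t·m/cm
Step 3 — trim = -4194 / 519.5923 ≈ -8.0717 cm (5 s.f.)

-8.0717 cm


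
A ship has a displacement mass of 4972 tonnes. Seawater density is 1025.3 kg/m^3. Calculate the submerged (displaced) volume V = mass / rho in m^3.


Formula: V = mass / rho
Step 1 — convert tonnes to kg: 4972 t * 1000 = 4972000 kg
Step 2 — V = 4972000 / 1025.3 ≈ 4849.3 m^3 (5 s.f.)

4849.3 m^3


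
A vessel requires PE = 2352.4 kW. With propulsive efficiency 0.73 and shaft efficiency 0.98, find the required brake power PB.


Formula: PB = PE / (eta_D * eta_S)
Step 1 — combined efficiency = eta_D * eta_S = 0.73 * 0.98 = 0.7154
Step 2 — PB = 2352.4 / 0.7154 ≈ 3288.2 kW (5 s.f.)

3288.2 kW


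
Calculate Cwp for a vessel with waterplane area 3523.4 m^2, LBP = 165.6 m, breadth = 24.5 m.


Formula: Cwp = Aw / (L * B)
Step 1 — L * B = 165.6 * 24.5 = 4057.2 m^2
Step 2 — Cwp = 3523.4 / 4057.2 ≈ 0.86843 (5 s.f.)

0.86843


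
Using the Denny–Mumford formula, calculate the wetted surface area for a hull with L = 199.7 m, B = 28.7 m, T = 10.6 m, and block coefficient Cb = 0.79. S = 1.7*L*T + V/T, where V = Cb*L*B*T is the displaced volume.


Formula: S = 1.7*L*T + V/T with V = Cb*L*B*T, i.e. S = L * (1.7*T + Cb*B)
Step 1 — 1.7*T = 1.7 * 10.6 = 18.02 m
Step 2 — Cb*B = 0.79 * 28.7 = 22.673 m
Step 3 — 1.7*T + Cb*B = 18.02 + 22.673 = 40.693 m
Step 4 — S = 199.7 * 40.693 ≈ 8126.4 m^2 (5 s.f.)

8126.4 m^2


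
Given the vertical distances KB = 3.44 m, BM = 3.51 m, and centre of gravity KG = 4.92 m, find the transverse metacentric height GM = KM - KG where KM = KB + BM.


Formula: GM = KB + BM - KG
Step 1 — KM = KB + BM = 3.44 + 3.51 = 6.95 m
Step 2 — GM = KM - KG = 6.95 - 4.92 = 2.03 m

2.03 m


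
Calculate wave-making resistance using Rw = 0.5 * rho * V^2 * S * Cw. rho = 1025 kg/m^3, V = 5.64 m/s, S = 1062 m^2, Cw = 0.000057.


Formula: Rw = 0.5 * rho * V^2 * S * Cw
Step 1 — V^2 = 5.64^2 = 31.8096
Step 2 — 0.5 * rho * V^2 = 0.5 * 1025 * 31.8096 = 16302.42
Step 3 — Rw = 16302.42 * 1062 * 0.000057 ≈ 986.85 N (5 s.f.)

986.85 N


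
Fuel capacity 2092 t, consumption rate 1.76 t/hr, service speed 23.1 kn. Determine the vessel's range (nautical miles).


Formula: endurance = fuel / rate; range = endurance * speed
Step 1 — endurance = 2092 / 1.76 = 1188.6364 hours
Step 2 — range = 1188.6364 * 23.1 ≈ 27458 nautical miles (5 s.f.)

27458 NM


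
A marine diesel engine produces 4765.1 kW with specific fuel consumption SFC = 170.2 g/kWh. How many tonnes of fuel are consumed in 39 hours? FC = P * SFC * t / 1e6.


Formula: FC (tonnes) = P * SFC * t / 1,000,000
Step 1 — P * SFC * t = 4765.1 * 170.2 * 39 = 31629780.78 g
Step 2 — FC (tonnes) = 31629780.78 / 1,000,000 ≈ 31.630 tonnes (5 s.f.)

31.630 tonnes


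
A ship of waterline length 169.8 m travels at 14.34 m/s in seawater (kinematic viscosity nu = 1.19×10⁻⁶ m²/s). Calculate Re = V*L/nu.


Formula: Re = V * L / nu
Step 1 — V * L = 14.34 * 169.8 = 2434.932 m^2/s
Step 2 — Re = 2434.932 / 1.19e-6 = 2.05e+09

2.05e+09


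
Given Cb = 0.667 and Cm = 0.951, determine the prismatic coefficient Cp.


Formula: Cp = Cb / Cm
Substituting: Cp = 0.667 / 0.951
Result: Cp ≈ 0.70137 (5 s.f.)

0.70137


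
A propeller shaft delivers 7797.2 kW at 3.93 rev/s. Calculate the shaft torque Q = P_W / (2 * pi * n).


Formula: Q = P_W / (2 * pi * n)
Step 1 — P_W = 7797.2 kW * 1000 = 7797200.0 W
Step 2 — 2 * pi * n = 2 * pi * 3.93 = 24.692918
Step 3 — Q = 7797200.0 / 24.692918 ≈ 315770 N·m (5 s.f.)

315770 N·m


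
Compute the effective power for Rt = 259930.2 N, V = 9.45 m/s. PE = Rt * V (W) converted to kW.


Formula: PE = Rt * V / 1000 (kW)
Step 1 — PE (W) = 259930.2 * 9.45 = 2456340.39 W
Step 2 — PE (kW) = 2456340.39 / 1000 ≈ 2456.3 kW (5 s.f.)

2456.3 kW


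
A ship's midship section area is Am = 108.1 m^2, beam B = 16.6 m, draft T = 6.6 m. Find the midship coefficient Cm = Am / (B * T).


Formula: Cm = Am / (B * T)
Step 1 — B * T = 16.6 * 6.6 = 109.56 m^2
Step 2 — Cm = 108.1 / 109.56 ≈ 0.98667 (5 s.f.)

0.98667


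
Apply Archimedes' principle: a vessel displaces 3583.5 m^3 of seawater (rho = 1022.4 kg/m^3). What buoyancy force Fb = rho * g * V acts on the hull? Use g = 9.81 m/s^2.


Formula: Fb = rho * g * V
Substituting: Fb = 1022.4 * 9.81 * 3583.5
Intermediate: 1022.4 * 9.81 = 10029.744
Result: Fb = 10029.744 * 3583.5 ≈ 35942000 N (5 s.f.)

35942000 N


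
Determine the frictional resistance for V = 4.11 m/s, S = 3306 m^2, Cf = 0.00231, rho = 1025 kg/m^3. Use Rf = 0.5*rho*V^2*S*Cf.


Formula: Rf = 0.5 * rho * V^2 * S * Cf
Step 1 — V^2 = 4.11^2 = 16.8921
Step 2 — 0.5 * rho * V^2 = 0.5 * 1025 * 16.8921 = 8657.20125
Step 3 — Rf = 8657.20125 * 3306 * 0.00231 ≈ 66114 N (5 s.f.)

66114 N


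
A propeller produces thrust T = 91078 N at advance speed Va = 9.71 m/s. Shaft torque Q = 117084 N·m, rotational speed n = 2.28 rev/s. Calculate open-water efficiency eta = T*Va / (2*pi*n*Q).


Formula: eta = T * Va / (2 * pi * n * Q)
Step 1 — numerator = T * Va = 91078 * 9.71 = 884367.38
Step 2 — 2 * pi * n = 2 * pi * 2.28 = 14.325663
Step 3 — denominator = 14.325663 * 117084 = 1677305.93
Step 4 — eta = 884367.38 / 1677305.93 ≈ 0.52725 (5 s.f.)

0.52725


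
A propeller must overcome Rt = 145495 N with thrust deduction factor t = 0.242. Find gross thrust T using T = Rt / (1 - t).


Formula: T = Rt / (1 - t)
Step 1 — (1 - t) = 1 - 0.242 = 0.758
Step 2 — T = 145495 / 0.758 ≈ 191950 N (5 s.f.)

191950 N


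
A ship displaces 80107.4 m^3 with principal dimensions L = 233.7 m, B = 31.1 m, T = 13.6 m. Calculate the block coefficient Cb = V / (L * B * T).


Formula: Cb = V / (L * B * T)
Step 1 — L * B * T = 233.7 * 31.1 * 13.6 = 98845.752 m^3
Step 2 — Cb = 80107.4 / 98845.752 ≈ 0.81043 (5 s.f.)

0.81043


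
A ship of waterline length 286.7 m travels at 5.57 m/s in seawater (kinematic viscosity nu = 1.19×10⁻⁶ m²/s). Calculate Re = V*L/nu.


Formula: Re = V * L / nu
Step 1 — V * L = 5.57 * 286.7 = 1596.919 m^2/s
Step 2 — Re = 1596.919 / 1.19e-6 = 1.34e+09

1.34e+09


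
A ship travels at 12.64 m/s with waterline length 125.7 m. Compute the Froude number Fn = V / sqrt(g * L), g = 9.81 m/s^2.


Formula: Fn = V / sqrt(g * L)
Step 1 — g * L = 9.81 * 125.7 = 1233.117
Step 2 — sqrt(g * L) = sqrt(1233.117) = 35.115766
Step 3 — Fn = 12.64 / 35.115766 ≈ 0.35995 (5 s.f.)

0.35995


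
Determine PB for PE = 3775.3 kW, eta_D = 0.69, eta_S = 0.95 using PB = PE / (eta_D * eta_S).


Formula: PB = PE / (eta_D * eta_S)
Step 1 — combined efficiency = eta_D * eta_S = 0.69 * 0.95 = 0.6555
Step 2 — PB = 3775.3 / 0.6555 ≈ 5759.4 kW (5 s.f.)

5759.4 kW


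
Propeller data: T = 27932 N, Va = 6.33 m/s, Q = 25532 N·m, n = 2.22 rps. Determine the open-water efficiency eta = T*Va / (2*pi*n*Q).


Formula: eta = T * Va / (2 * pi * n * Q)
Step 1 — numerator = T * Va = 27932 * 6.33 = 176809.56
Step 2 — 2 * pi * n = 2 * pi * 2.22 = 13.948671
Step 3 — denominator = 13.948671 * 25532 = 356137.47
Step 4 — eta = 176809.56 / 356137.47 ≈ 0.49646 (5 s.f.)

0.49646


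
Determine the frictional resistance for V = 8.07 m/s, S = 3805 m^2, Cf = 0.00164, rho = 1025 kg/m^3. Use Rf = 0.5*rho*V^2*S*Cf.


Formula: Rf = 0.5 * rho * V^2 * S * Cf
Step 1 — V^2 = 8.07^2 = 65.1249
Step 2 — 0.5 * rho * V^2 = 0.5 * 1025 * 65.1249 = 33376.51125
Step 3 — Rf = 33376.51125 * 3805 * 0.00164 ≈ 208280 N (5 s.f.)

208280 N


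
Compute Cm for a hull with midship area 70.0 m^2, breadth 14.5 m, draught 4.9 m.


Formula: Cm = Am / (B * T)
Step 1 — B * T = 14.5 * 4.9 = 71.05 m^2
Step 2 — Cm = 70.0 / 71.05 ≈ 0.98522 (5 s.f.)

0.98522


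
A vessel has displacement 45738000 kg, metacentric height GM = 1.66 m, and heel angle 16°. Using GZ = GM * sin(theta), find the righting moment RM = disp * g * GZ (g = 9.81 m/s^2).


Formula: GZ = GM * sin(theta); RM = disp * g * GZ
Step 1 — GZ = 1.66 * sin(16°) = 1.66 * 0.275637 = 0.457557 m
Step 2 — RM = 45738000 * 9.81 * 0.457557 ≈ 205300000 N·m (5 s.f.)

205300000 N·m


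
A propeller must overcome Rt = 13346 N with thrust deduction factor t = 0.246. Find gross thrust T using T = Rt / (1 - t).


Formula: T = Rt / (1 - t)
Step 1 — (1 - t) = 1 - 0.246 = 0.754
Step 2 — T = 13346 / 0.754 ≈ 17700 N (5 s.f.)

17700 N


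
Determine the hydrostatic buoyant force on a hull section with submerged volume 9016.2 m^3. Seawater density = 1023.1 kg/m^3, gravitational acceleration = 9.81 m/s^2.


Formula: Fb = rho * g * V
Substituting: Fb = 1023.1 * 9.81 * 9016.2
Intermediate: 1023.1 * 9.81 = 10036.611
Result: Fb = 10036.611 * 9016.2 ≈ 90492000 N (5 s.f.)

90492000 N


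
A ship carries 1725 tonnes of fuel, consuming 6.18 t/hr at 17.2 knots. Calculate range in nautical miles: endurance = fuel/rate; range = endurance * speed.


Formula: endurance = fuel / rate; range = endurance * speed
Step 1 — endurance = 1725 / 6.18 = 279.1262 hours
Step 2 — range = 279.1262 * 17.2 ≈ 4801.0 nautical miles (5 s.f.)

4801.0 NM


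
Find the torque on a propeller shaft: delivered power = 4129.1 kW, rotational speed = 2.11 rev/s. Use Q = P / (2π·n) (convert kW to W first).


Formula: Q = P_W / (2 * pi * n)
Step 1 — P_W = 4129.1 kW * 1000 = 4129100.0 W
Step 2 — 2 * pi * n = 2 * pi * 2.11 = 13.257521
Step 3 — Q = 4129100.0 / 13.257521 ≈ 311450 N·m (5 s.f.)

311450 N·m


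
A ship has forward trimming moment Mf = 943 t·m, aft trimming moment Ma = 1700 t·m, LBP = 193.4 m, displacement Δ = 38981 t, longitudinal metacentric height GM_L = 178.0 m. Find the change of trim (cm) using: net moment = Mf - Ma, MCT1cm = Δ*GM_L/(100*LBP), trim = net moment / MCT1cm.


Formula: net trimming moment = Mf - Ma; MCT1cm = Δ*GM_L/(100*LBP); trim = net moment / MCT1cm
Step 1 — net trimming moment = 943 - 1700 = -757 t·m
Step 2 — MCT1cm = 38981 * 178.0 / (100 * 193.4) = 358.7703 t·m/cm
Step 3 — trim = -757 / 358.7703 ≈ -2.1100 cm (5 s.f.)

-2.1100 cm


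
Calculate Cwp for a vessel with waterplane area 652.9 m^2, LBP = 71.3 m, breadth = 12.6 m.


Formula: Cwp = Aw / (L * B)
Step 1 — L * B = 71.3 * 12.6 = 898.38 m^2
Step 2 — Cwp = 652.9 / 898.38 ≈ 0.72675 (5 s.f.)

0.72675


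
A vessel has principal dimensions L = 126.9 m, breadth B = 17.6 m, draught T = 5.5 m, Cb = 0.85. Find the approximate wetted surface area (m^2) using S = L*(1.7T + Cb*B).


Formula: S = 1.7*L*T + V/T with V = Cb*L*B*T, i.e. S = L * (1.7*T + Cb*B)
Step 1 — 1.7*T = 1.7 * 5.5 = 9.35 m
Step 2 — Cb*B = 0.85 * 17.6 = 14.96 m
Step 3 — 1.7*T + Cb*B = 9.35 + 14.96 = 24.31 m
Step 4 — S = 126.9 * 24.31 ≈ 3084.9 m^2 (5 s.f.)

3084.9 m^2


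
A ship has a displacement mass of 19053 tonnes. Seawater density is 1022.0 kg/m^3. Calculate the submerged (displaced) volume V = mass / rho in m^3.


Formula: V = mass / rho
Step 1 — convert tonnes to kg: 19053 t * 1000 = 19053000 kg
Step 2 — V = 19053000 / 1022.0 ≈ 18643 m^3 (5 s.f.)

18643 m^3


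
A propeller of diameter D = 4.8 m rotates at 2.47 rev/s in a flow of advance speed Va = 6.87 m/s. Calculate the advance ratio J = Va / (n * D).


Formula: J = Va / (n * D)
Step 1 — n * D = 2.47 * 4.8 = 11.856
Step 2 — J = 6.87 / 11.856 ≈ 0.57945 (5 s.f.)

0.57945


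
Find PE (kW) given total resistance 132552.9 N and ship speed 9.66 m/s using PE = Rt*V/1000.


Formula: PE = Rt * V / 1000 (kW)
Step 1 — PE (W) = 132552.9 * 9.66 = 1280461.014 W
Step 2 — PE (kW) = 1280461.014 / 1000 ≈ 1280.5 kW (5 s.f.)

1280.5 kW


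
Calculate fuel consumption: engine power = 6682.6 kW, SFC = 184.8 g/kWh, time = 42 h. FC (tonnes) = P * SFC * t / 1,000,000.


Formula: FC (tonnes) = P * SFC * t / 1,000,000
Step 1 — P * SFC * t = 6682.6 * 184.8 * 42 = 51867668.16 g
Step 2 — FC (tonnes) = 51867668.16 / 1,000,000 ≈ 51.868 tonnes (5 s.f.)

51.868 tonnes


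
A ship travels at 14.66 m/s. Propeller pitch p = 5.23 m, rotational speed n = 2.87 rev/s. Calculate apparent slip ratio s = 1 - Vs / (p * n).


Formula: s = 1 - Vs / (p * n)
Step 1 — p * n = 5.23 * 2.87 = 15.0101
Step 2 — Vs / (p*n) = 14.66 / 15.0101 = 0.976676 (6 d.p.)
Step 3 — s = 1 - 0.976676 = 0.023324

0.023324


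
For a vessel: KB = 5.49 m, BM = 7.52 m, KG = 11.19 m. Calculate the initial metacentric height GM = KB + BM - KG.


Formula: GM = KB + BM - KG
Step 1 — KM = KB + BM = 5.49 + 7.52 = 13.01 m
Step 2 — GM = KM - KG = 13.01 - 11.19 = 1.82 m

1.82 m


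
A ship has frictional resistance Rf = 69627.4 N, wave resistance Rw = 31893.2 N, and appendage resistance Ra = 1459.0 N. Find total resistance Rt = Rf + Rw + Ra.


Formula: Rt = Rf + Rw + Ra
Substituting: Rt = 69627.4 + 31893.2 + 1459.0
Result: Rt = 102979.6 N

102979.6 N


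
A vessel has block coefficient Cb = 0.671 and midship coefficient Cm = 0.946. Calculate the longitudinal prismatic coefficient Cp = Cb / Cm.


Formula: Cp = Cb / Cm
Substituting: Cp = 0.671 / 0.946
Result: Cp ≈ 0.70930 (5 s.f.)

0.70930


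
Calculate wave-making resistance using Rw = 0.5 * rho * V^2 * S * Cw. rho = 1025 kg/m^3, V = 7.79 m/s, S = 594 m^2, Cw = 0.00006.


Formula: Rw = 0.5 * rho * V^2 * S * Cw
Step 1 — V^2 = 7.79^2 = 60.6841
Step 2 — 0.5 * rho * V^2 = 0.5 * 1025 * 60.6841 = 31100.60125
Step 3 — Rw = 31100.60125 * 594 * 0.00006 ≈ 1108.4 N (5 s.f.)

1108.4 N


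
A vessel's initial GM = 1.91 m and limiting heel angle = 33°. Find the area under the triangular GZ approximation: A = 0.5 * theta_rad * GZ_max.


Formula: GZ_max = GM * sin(theta); Area = 0.5 * theta_rad * GZ_max
Step 1 — GZ_max = 1.91 * sin(33°) = 1.91 * 0.544639 = 1.04026 m
Step 2 — theta_rad = 33 * pi/180 = 0.575959 rad
Step 3 — Area = 0.5 * 0.575959 * 1.04026 ≈ 0.29957 m·rad (5 s.f.)

0.29957 m·rad


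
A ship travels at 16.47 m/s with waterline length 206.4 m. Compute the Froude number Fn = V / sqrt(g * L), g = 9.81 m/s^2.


Formula: Fn = V / sqrt(g * L)
Step 1 — g * L = 9.81 * 206.4 = 2024.784
Step 2 — sqrt(g * L) = sqrt(2024.784) = 44.9976
Step 3 — Fn = 16.47 / 44.9976 ≈ 0.36602 (5 s.f.)

0.36602


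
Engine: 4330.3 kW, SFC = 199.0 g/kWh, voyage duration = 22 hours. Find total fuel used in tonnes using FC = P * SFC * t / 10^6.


Formula: FC (tonnes) = P * SFC * t / 1,000,000
Step 1 — P * SFC * t = 4330.3 * 199.0 * 22 = 18958053.4 g
Step 2 — FC (tonnes) = 18958053.4 / 1,000,000 ≈ 18.958 tonnes (5 s.f.)

18.958 tonnes


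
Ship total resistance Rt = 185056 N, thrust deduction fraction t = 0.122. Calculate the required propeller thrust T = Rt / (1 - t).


Formula: T = Rt / (1 - t)
Step 1 — (1 - t) = 1 - 0.122 = 0.878
Step 2 — T = 185056 / 0.878 ≈ 210770 N (5 s.f.)

210770 N


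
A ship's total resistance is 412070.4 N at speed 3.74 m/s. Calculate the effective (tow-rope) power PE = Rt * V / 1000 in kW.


Formula: PE = Rt * V / 1000 (kW)
Step 1 — PE (W) = 412070.4 * 3.74 = 1541143.296 W
Step 2 — PE (kW) = 1541143.296 / 1000 ≈ 1541.1 kW (5 s.f.)

1541.1 kW


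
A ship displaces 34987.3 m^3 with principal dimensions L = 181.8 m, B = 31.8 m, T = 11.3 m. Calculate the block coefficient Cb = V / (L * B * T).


Formula: Cb = V / (L * B * T)
Step 1 — L * B * T = 181.8 * 31.8 * 11.3 = 65328.012 m^3
Step 2 — Cb = 34987.3 / 65328.012 ≈ 0.53556 (5 s.f.)

0.53556


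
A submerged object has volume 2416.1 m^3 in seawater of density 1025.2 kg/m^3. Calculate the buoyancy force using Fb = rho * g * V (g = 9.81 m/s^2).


Formula: Fb = rho * g * V
Substituting: Fb = 1025.2 * 9.81 * 2416.1
Intermediate: 1025.2 * 9.81 = 10057.212
Result: Fb = 10057.212 * 2416.1 ≈ 24299000 N (5 s.f.)

24299000 N


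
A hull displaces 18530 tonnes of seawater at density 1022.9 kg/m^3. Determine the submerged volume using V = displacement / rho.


Formula: V = mass / rho
Step 1 — convert tonnes to kg: 18530 t * 1000 = 18530000 kg
Step 2 — V = 18530000 / 1022.9 ≈ 18115 m^3 (5 s.f.)

18115 m^3


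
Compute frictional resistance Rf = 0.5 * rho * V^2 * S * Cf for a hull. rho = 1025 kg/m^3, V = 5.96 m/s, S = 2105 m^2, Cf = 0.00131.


Formula: Rf = 0.5 * rho * V^2 * S * Cf
Step 1 — V^2 = 5.96^2 = 35.5216
Step 2 — 0.5 * rho * V^2 = 0.5 * 1025 * 35.5216 = 18204.82
Step 3 — Rf = 18204.82 * 2105 * 0.00131 ≈ 50201 N (5 s.f.)

50201 N


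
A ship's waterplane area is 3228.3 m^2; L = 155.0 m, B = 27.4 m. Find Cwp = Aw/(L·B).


Formula: Cwp = Aw / (L * B)
Step 1 — L * B = 155.0 * 27.4 = 4247.0 m^2
Step 2 — Cwp = 3228.3 / 4247.0 ≈ 0.76014 (5 s.f.)

0.76014


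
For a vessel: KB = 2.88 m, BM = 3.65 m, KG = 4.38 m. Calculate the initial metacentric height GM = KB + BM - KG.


Formula: GM = KB + BM - KG
Step 1 — KM = KB + BM = 2.88 + 3.65 = 6.53 m
Step 2 — GM = KM - KG = 6.53 - 4.38 = 2.15 m

2.15 m


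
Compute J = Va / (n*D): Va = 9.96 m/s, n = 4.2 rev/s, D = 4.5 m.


Formula: J = Va / (n * D)
Step 1 — n * D = 4.2 * 4.5 = 18.9
Step 2 — J = 9.96 / 18.9 ≈ 0.52698 (5 s.f.)

0.52698


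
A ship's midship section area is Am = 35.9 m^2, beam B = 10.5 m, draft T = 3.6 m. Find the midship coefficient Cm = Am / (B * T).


Formula: Cm = Am / (B * T)
Step 1 — B * T = 10.5 * 3.6 = 37.8 m^2
Step 2 — Cm = 35.9 / 37.8 ≈ 0.94974 (5 s.f.)

0.94974


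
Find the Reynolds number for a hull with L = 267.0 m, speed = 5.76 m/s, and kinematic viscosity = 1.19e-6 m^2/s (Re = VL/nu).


Formula: Re = V * L / nu
Step 1 — V * L = 5.76 * 267.0 = 1537.92 m^2/s
Step 2 — Re = 1537.92 / 1.19e-6 = 1.29e+09

1.29e+09


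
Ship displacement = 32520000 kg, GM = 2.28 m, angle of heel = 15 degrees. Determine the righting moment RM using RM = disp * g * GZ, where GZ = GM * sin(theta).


Formula: GZ = GM * sin(theta); RM = disp * g * GZ
Step 1 — GZ = 2.28 * sin(15°) = 2.28 * 0.258819 = 0.590107 m
Step 2 — RM = 32520000 * 9.81 * 0.590107 ≈ 188260000 N·m (5 s.f.)

188260000 N·m


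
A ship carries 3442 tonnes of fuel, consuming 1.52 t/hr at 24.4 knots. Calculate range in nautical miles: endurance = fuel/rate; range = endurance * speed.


Formula: endurance = fuel / rate; range = endurance * speed
Step 1 — endurance = 3442 / 1.52 = 2264.4737 hours
Step 2 — range = 2264.4737 * 24.4 ≈ 55253 nautical miles (5 s.f.)

55253 NM


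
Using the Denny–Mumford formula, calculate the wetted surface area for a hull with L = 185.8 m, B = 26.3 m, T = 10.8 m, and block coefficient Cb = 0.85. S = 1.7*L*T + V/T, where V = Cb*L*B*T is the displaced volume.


Formula: S = 1.7*L*T + V/T with V = Cb*L*B*T, i.e. S = L * (1.7*T + Cb*B)
Step 1 — 1.7*T = 1.7 * 10.8 = 18.36 m
Step 2 — Cb*B = 0.85 * 26.3 = 22.355 m
Step 3 — 1.7*T + Cb*B = 18.36 + 22.355 = 40.715 m
Step 4 — S = 185.8 * 40.715 ≈ 7564.8 m^2 (5 s.f.)

7564.8 m^2


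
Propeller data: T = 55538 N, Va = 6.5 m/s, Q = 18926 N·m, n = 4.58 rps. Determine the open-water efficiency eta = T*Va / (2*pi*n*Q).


Formula: eta = T * Va / (2 * pi * n * Q)
Step 1 — numerator = T * Va = 55538 * 6.5 = 360997.0
Step 2 — 2 * pi * n = 2 * pi * 4.58 = 28.776989
Step 3 — denominator = 28.776989 * 18926 = 544633.29
Step 4 — eta = 360997.0 / 544633.29 ≈ 0.66283 (5 s.f.)

0.66283


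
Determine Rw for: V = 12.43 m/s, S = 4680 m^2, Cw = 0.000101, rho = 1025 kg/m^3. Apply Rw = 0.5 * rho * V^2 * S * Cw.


Formula: Rw = 0.5 * rho * V^2 * S * Cw
Step 1 — V^2 = 12.43^2 = 154.5049
Step 2 — 0.5 * rho * V^2 = 0.5 * 1025 * 154.5049 = 79183.76125
Step 3 — Rw = 79183.76125 * 4680 * 0.000101 ≈ 37429 N (5 s.f.)

37429 N


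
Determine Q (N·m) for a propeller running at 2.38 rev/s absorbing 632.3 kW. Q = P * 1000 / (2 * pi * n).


Formula: Q = P_W / (2 * pi * n)
Step 1 — P_W = 632.3 kW * 1000 = 632300.0 W
Step 2 — 2 * pi * n = 2 * pi * 2.38 = 14.953981
Step 3 — Q = 632300.0 / 14.953981 ≈ 42283 N·m (5 s.f.)

42283 N·m


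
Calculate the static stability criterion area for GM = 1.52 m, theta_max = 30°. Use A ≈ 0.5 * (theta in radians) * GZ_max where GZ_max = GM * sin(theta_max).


Formula: GZ_max = GM * sin(theta); Area = 0.5 * theta_rad * GZ_max
Step 1 — GZ_max = 1.52 * sin(30°) = 1.52 * 0.5 = 0.76 m
Step 2 — theta_rad = 30 * pi/180 = 0.523599 rad
Step 3 — Area = 0.5 * 0.523599 * 0.76 ≈ 0.19897 m·rad (5 s.f.)

0.19897 m·rad


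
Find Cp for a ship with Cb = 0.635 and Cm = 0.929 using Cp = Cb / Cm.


Formula: Cp = Cb / Cm
Substituting: Cp = 0.635 / 0.929
Result: Cp ≈ 0.68353 (5 s.f.)

0.68353


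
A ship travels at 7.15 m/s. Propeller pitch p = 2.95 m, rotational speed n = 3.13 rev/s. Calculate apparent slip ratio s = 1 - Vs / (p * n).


Formula: s = 1 - Vs / (p * n)
Step 1 — p * n = 2.95 * 3.13 = 9.2335
Step 2 — Vs / (p*n) = 7.15 / 9.2335 = 0.774354 (6 d.p.)
Step 3 — s = 1 - 0.774354 = 0.225646

0.225646


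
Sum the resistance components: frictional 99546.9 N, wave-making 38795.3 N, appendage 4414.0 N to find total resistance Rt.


Formula: Rt = Rf + Rw + Ra
Substituting: Rt = 99546.9 + 38795.3 + 4414.0
Result: Rt = 142756.2 N

142756.2 N


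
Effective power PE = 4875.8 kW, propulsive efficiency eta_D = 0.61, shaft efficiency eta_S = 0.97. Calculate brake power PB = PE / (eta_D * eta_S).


Formula: PB = PE / (eta_D * eta_S)
Step 1 — combined efficiency = eta_D * eta_S = 0.61 * 0.97 = 0.5917
Step 2 — PB = 4875.8 / 0.5917 ≈ 8240.3 kW (5 s.f.)

8240.3 kW


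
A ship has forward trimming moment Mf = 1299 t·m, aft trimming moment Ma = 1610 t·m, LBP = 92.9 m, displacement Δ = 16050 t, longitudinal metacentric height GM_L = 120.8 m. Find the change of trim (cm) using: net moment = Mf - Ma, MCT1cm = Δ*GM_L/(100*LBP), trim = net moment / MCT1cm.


Formula: net trimming moment = Mf - Ma; MCT1cm = Δ*GM_L/(100*LBP); trim = net moment / MCT1cm
Step 1 — net trimming moment = 1299 - 1610 = -311 t·m
Step 2 — MCT1cm = 16050 * 120.8 / (100 * 92.9) = 208.7018 t·m/cm
Step 3 — trim = -311 / 208.7018 ≈ -1.4902 cm (5 s.f.)

-1.4902 cm


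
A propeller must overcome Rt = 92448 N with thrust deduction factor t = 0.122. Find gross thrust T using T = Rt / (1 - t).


Formula: T = Rt / (1 - t)
Step 1 — (1 - t) = 1 - 0.122 = 0.878
Step 2 — T = 92448 / 0.878 ≈ 105290 N (5 s.f.)

105290 N


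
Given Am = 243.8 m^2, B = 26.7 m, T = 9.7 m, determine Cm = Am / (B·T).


Formula: Cm = Am / (B * T)
Step 1 — B * T = 26.7 * 9.7 = 258.99 m^2
Step 2 — Cm = 243.8 / 258.99 ≈ 0.94135 (5 s.f.)

0.94135


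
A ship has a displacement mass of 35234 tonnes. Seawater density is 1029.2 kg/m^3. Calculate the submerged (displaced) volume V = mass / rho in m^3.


Formula: V = mass / rho
Step 1 — convert tonnes to kg: 35234 t * 1000 = 35234000 kg
Step 2 — V = 35234000 / 1029.2 ≈ 34234 m^3 (5 s.f.)

34234 m^3


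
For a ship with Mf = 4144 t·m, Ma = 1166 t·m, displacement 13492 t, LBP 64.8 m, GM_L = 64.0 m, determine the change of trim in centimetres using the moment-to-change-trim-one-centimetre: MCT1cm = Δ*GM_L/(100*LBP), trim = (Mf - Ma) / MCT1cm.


Formula: net trimming moment = Mf - Ma; MCT1cm = Δ*GM_L/(100*LBP); trim = net moment / MCT1cm
Step 1 — net trimming moment = 4144 - 1166 = 2978 t·m
Step 2 — MCT1cm = 13492 * 64.0 / (100 * 64.8) = 133.2543 t·m/cm
Step 3 — trim = 2978 / 133.2543 ≈ 22.348 cm (5 s.f.)

22.348 cm


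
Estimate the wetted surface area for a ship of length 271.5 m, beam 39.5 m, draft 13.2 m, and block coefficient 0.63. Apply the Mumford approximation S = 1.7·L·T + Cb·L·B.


Formula: S = 1.7*L*T + V/T with V = Cb*L*B*T, i.e. S = L * (1.7*T + Cb*B)
Step 1 — 1.7*T = 1.7 * 13.2 = 22.44 m
Step 2 — Cb*B = 0.63 * 39.5 = 24.885 m
Step 3 — 1.7*T + Cb*B = 22.44 + 24.885 = 47.325 m
Step 4 — S = 271.5 * 47.325 ≈ 12849 m^2 (5 s.f.)

12849 m^2


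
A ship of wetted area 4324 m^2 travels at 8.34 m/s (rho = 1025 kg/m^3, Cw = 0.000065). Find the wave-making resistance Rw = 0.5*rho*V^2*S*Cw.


Formula: Rw = 0.5 * rho * V^2 * S * Cw
Step 1 — V^2 = 8.34^2 = 69.5556
Step 2 — 0.5 * rho * V^2 = 0.5 * 1025 * 69.5556 = 35647.245
Step 3 — Rw = 35647.245 * 4324 * 0.000065 ≈ 10019 N (5 s.f.)

10019 N


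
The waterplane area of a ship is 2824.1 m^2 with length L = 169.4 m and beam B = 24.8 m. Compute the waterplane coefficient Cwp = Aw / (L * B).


Formula: Cwp = Aw / (L * B)
Step 1 — L * B = 169.4 * 24.8 = 4201.12 m^2
Step 2 — Cwp = 2824.1 / 4201.12 ≈ 0.67223 (5 s.f.)

0.67223


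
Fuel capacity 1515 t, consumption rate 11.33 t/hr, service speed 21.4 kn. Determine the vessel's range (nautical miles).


Formula: endurance = fuel / rate; range = endurance * speed
Step 1 — endurance = 1515 / 11.33 = 133.7158 hours
Step 2 — range = 133.7158 * 21.4 ≈ 2861.5 nautical miles (5 s.f.)

2861.5 NM


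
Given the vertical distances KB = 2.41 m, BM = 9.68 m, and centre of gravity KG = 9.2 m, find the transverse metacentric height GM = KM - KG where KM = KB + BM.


Formula: GM = KB + BM - KG
Step 1 — KM = KB + BM = 2.41 + 9.68 = 12.09 m
Step 2 — GM = KM - KG = 12.09 - 9.2 = 2.89 m

2.89 m


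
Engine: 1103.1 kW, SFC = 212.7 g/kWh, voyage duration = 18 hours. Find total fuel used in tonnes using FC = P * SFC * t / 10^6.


Formula: FC (tonnes) = P * SFC * t / 1,000,000
Step 1 — P * SFC * t = 1103.1 * 212.7 * 18 = 4223328.66 g
Step 2 — FC (tonnes) = 4223328.66 / 1,000,000 ≈ 4.2233 tonnes (5 s.f.)

4.2233 tonnes


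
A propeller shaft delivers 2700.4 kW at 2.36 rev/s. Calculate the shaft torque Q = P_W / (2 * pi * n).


Formula: Q = P_W / (2 * pi * n)
Step 1 — P_W = 2700.4 kW * 1000 = 2700400.0 W
Step 2 — 2 * pi * n = 2 * pi * 2.36 = 14.828317
Step 3 — Q = 2700400.0 / 14.828317 ≈ 182110 N·m (5 s.f.)

182110 N·m


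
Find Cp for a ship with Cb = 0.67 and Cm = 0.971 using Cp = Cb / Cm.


Formula: Cp = Cb / Cm
Substituting: Cp = 0.67 / 0.971
Result: Cp ≈ 0.69001 (5 s.f.)

0.69001


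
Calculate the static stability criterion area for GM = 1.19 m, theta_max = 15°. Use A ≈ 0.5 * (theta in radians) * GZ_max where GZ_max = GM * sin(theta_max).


Formula: GZ_max = GM * sin(theta); Area = 0.5 * theta_rad * GZ_max
Step 1 — GZ_max = 1.19 * sin(15°) = 1.19 * 0.258819 = 0.307995 m
Step 2 — theta_rad = 15 * pi/180 = 0.261799 rad
Step 3 — Area = 0.5 * 0.261799 * 0.307995 ≈ 0.040316 m·rad (5 s.f.)

0.040316 m·rad
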